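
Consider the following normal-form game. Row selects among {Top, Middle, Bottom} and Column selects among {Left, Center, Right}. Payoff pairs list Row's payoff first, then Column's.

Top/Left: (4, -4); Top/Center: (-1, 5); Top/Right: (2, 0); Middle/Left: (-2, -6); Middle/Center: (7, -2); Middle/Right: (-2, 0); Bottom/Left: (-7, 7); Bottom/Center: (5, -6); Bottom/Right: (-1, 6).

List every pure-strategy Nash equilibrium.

There is no pure-strategy Nash equilibrium

Find each player's best response to every opponent strategy; NE are the intersections.
Row's best responses — vs Left: Top (payoff 4); vs Center: Middle (payoff 7); vs Right: Top (payoff 2).
Column's best responses — vs Top: Center (payoff 5); vs Middle: Right (payoff 0); vs Bottom: Left (payoff 7).
No cell has both players best-responding. For instance, Row's best reply to Left is Top, but against Top Column prefers Center over Left.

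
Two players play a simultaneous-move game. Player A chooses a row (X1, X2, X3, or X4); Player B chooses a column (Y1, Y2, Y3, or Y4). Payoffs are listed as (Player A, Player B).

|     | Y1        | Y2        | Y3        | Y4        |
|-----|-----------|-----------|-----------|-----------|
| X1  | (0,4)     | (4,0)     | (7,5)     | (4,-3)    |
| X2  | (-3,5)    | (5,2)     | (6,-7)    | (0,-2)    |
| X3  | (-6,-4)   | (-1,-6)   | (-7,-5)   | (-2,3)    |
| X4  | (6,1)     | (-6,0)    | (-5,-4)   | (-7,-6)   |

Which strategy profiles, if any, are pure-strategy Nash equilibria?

(X1, Y3) and (X4, Y1)

A profile is a Nash equilibrium when each player is best-responding to the other.
Player A's best responses — vs Y1: X4 (payoff 6); vs Y2: X2 (payoff 5); vs Y3: X1 (payoff 7); vs Y4: X1 (payoff 4).
Player B's best responses — vs X1: Y3 (payoff 5); vs X2: Y1 (payoff 5); vs X3: Y4 (payoff 3); vs X4: Y1 (payoff 1).
Mutual best responses occur at (X1, Y3) and (X4, Y1); at each, neither player gains by switching.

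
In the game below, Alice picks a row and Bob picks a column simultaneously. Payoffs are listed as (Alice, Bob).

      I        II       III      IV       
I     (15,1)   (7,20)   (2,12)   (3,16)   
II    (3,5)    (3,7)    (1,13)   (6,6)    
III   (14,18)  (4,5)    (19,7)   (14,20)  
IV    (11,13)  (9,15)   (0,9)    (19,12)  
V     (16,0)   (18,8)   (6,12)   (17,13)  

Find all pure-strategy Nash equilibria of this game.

None

Find each player's best response to every opponent strategy; NE are the intersections.
Alice's best responses — vs I: V (payoff 16); vs II: V (payoff 18); vs III: III (payoff 19); vs IV: IV (payoff 19).
Bob's best responses — vs I: II (payoff 20); vs II: III (payoff 13); vs III: IV (payoff 20); vs IV: II (payoff 15); vs V: IV (payoff 13).
No cell has both players best-responding. For instance, Alice's best reply to I is V, but against V Bob prefers IV over I.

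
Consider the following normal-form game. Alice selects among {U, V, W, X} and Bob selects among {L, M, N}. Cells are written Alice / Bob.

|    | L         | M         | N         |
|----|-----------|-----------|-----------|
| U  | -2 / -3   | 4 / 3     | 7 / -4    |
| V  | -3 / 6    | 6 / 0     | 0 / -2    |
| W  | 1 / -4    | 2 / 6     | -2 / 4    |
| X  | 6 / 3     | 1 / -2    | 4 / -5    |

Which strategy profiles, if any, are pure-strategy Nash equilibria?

Find each player's best response to every opponent strategy; NE are the intersections.
Alice's best responses — vs L: X (payoff 6); vs M: V (payoff 6); vs N: U (payoff 7).
Bob's best responses — vs U: M (payoff 3); vs V: L (payoff 6); vs W: M (payoff 6); vs X: L (payoff 3).
The only mutual best response is (X, L); neither player gains by switching there.

(X, L)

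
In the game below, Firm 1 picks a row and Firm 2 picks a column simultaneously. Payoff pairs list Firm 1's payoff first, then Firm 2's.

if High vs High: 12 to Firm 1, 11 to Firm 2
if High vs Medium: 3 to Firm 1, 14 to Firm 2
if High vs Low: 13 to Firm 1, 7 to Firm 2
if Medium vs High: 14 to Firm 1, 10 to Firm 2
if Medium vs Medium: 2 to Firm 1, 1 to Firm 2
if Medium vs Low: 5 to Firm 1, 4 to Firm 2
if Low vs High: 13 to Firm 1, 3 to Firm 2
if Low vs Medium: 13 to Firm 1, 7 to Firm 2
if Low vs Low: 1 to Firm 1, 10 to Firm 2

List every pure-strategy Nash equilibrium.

(Medium, High)

A profile is a Nash equilibrium when each player is best-responding to the other.
Firm 1's best responses — vs High: Medium (payoff 14); vs Medium: Low (payoff 13); vs Low: High (payoff 13).
Firm 2's best responses — vs High: Medium (payoff 14); vs Medium: High (payoff 10); vs Low: Low (payoff 10).
The only mutual best response is (Medium, High); neither player gains by switching there.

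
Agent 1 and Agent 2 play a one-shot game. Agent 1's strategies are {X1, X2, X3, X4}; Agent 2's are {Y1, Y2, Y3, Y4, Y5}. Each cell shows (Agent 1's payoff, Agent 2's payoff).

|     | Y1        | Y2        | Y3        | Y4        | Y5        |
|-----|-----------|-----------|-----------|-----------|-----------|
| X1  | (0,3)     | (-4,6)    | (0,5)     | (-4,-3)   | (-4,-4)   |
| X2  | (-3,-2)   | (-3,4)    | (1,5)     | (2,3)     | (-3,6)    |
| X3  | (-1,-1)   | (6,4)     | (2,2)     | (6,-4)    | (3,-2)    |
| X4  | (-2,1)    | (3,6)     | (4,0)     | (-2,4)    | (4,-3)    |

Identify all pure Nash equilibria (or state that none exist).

Check mutual best responses: a cell is a NE iff neither player can gain by unilaterally deviating.
Agent 1's best responses — vs Y1: X1 (payoff 0); vs Y2: X3 (payoff 6); vs Y3: X4 (payoff 4); vs Y4: X3 (payoff 6); vs Y5: X4 (payoff 4).
Agent 2's best responses — vs X1: Y2 (payoff 6); vs X2: Y5 (payoff 6); vs X3: Y2 (payoff 4); vs X4: Y2 (payoff 6).
The only mutual best response is (X3, Y2); neither player gains by switching there.

(X3, Y2)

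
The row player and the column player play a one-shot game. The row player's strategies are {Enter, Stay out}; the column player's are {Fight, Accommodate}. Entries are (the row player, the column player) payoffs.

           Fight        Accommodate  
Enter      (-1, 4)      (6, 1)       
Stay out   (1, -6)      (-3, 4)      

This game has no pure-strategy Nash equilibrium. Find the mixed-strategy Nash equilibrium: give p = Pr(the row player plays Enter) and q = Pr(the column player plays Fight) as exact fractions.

p = 10/13, q = 9/11

In a mixed NE each player is indifferent between their pure strategies, so the opponent's mix sets the indifference.
The column player indifferent between Fight and Accommodate: p·4 + (1−p)·(-6) = p·1 + (1−p)·4 ⟹ (-6) + 10p = 4 + (-3)p ⟹ p = 10/13.
The row player indifferent between Enter and Stay out: q·(-1) + (1−q)·6 = q·1 + (1−q)·(-3) ⟹ 6 + (-7)q = (-3) + 4q ⟹ q = 9/11.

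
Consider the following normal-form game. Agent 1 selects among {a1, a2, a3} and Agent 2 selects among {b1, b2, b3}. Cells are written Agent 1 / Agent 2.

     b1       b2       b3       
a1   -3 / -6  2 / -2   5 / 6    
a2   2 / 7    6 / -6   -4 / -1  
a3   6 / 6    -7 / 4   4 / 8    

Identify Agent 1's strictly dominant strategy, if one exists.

None

Check whether one of Agent 1's strategies beats all alternatives regardless of what the opponent does.
a1 is not dominant: against b1, a2 gives 2 > -3.
a2 is not dominant: against b1, a3 gives 6 > 2.
a3 is not dominant: against b2, a1 gives 2 > -7.
No single strategy is best against every opponent action.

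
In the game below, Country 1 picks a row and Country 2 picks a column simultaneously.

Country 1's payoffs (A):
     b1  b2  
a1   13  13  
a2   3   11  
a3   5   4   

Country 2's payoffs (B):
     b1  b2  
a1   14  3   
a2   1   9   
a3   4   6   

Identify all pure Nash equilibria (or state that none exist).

(a1, b1)

A profile is a Nash equilibrium when each player is best-responding to the other.
Country 1's best responses — vs b1: a1 (payoff 13); vs b2: a1 (payoff 13).
Country 2's best responses — vs a1: b1 (payoff 14); vs a2: b2 (payoff 9); vs a3: b2 (payoff 6).
The only mutual best response is (a1, b1); neither player gains by switching there.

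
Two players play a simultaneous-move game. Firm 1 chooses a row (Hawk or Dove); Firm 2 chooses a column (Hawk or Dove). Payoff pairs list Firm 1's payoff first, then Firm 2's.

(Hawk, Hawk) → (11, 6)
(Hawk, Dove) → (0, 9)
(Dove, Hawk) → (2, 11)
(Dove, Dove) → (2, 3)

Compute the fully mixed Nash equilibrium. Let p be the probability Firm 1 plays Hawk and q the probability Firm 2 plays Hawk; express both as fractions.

p = 8/11, q = 2/11

In a mixed NE each player is indifferent between their pure strategies, so the opponent's mix sets the indifference.
Firm 2 indifferent between Hawk and Dove: p·6 + (1−p)·11 = p·9 + (1−p)·3 ⟹ 11 + (-5)p = 3 + 6p ⟹ p = 8/11.
Firm 1 indifferent between Hawk and Dove: q·11 + (1−q)·0 = q·2 + (1−q)·2 ⟹ 0 + 11q = 2 + 0q ⟹ q = 2/11.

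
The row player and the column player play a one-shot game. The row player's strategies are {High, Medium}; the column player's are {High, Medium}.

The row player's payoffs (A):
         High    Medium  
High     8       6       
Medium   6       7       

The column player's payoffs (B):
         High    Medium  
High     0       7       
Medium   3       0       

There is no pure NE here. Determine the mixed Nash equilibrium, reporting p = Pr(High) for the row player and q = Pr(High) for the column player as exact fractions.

In a mixed NE each player is indifferent between their pure strategies, so the opponent's mix sets the indifference.
The column player indifferent between High and Medium: p·0 + (1−p)·3 = p·7 + (1−p)·0 ⟹ 3 + (-3)p = 0 + 7p ⟹ p = 3/10.
The row player indifferent between High and Medium: q·8 + (1−q)·6 = q·6 + (1−q)·7 ⟹ 6 + 2q = 7 + (-1)q ⟹ q = 1/3.

p = 3/10, q = 1/3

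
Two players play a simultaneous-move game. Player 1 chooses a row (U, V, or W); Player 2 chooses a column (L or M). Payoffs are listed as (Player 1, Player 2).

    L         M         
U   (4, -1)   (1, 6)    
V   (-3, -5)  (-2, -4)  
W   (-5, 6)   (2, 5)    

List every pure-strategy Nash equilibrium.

None

Find each player's best response to every opponent strategy; NE are the intersections.
Player 1's best responses — vs L: U (payoff 4); vs M: W (payoff 2).
Player 2's best responses — vs U: M (payoff 6); vs V: M (payoff -4); vs W: L (payoff 6).
No cell has both players best-responding. For instance, Player 1's best reply to M is W, but against W Player 2 prefers L over M.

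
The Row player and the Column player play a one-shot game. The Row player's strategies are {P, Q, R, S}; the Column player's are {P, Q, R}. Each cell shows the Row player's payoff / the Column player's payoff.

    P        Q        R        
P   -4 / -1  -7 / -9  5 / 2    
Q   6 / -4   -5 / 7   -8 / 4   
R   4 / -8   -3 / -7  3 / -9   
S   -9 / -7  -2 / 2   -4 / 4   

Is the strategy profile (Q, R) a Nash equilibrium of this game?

Holding the Column player at R: the Row player gets -8 from Q but could get 5 by switching to P. The Row player has a profitable deviation.

No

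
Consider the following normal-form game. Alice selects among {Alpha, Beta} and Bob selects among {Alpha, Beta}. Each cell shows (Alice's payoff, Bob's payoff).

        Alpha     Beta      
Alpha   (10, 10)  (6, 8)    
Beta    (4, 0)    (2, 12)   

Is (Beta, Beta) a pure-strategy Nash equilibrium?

No

Holding Bob at Beta: Alice gets 2 from Beta but could get 6 by switching to Alpha. Alice has a profitable deviation.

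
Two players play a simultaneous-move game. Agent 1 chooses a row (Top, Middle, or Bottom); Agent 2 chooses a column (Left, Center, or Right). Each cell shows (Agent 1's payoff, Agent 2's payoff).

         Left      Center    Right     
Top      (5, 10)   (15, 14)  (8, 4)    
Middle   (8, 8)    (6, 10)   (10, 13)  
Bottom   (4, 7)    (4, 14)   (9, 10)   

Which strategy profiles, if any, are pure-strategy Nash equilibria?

Check mutual best responses: a cell is a NE iff neither player can gain by unilaterally deviating.
Agent 1's best responses — vs Left: Middle (payoff 8); vs Center: Top (payoff 15); vs Right: Middle (payoff 10).
Agent 2's best responses — vs Top: Center (payoff 14); vs Middle: Right (payoff 13); vs Bottom: Center (payoff 14).
Mutual best responses occur at (Top, Center) and (Middle, Right); at each, neither player gains by switching.

(Top, Center) and (Middle, Right)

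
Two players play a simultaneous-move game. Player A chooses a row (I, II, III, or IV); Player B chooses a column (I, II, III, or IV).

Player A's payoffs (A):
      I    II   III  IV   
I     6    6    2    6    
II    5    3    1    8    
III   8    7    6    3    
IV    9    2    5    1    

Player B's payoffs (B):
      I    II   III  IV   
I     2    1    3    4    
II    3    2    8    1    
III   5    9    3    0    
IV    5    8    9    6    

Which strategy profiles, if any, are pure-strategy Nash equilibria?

Find each player's best response to every opponent strategy; NE are the intersections.
Player A's best responses — vs I: IV (payoff 9); vs II: III (payoff 7); vs III: III (payoff 6); vs IV: II (payoff 8).
Player B's best responses — vs I: IV (payoff 4); vs II: III (payoff 8); vs III: II (payoff 9); vs IV: III (payoff 9).
The only mutual best response is (III, II); neither player gains by switching there.

(III, II)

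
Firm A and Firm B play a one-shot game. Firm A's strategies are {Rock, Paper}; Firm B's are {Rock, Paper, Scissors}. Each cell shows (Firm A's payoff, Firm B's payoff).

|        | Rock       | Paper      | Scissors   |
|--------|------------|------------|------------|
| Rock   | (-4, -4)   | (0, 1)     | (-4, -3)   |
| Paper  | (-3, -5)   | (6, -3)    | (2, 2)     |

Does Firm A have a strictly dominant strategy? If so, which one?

Paper

A strategy is strictly dominant if it gives Firm A a strictly higher payoff than every other strategy, against every choice by the opponent.
Paper strictly dominates: vs Rock: -3 > -4; vs Paper: 6 > 0; vs Scissors: 2 > -4.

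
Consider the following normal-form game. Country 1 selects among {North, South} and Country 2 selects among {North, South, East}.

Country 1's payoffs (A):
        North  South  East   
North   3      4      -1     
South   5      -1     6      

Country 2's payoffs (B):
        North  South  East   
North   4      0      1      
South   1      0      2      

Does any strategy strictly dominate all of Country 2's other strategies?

None

A strategy is strictly dominant if it gives Country 2 a strictly higher payoff than every other strategy, against every choice by the opponent.
North is not dominant: against South, East gives 2 > 1.
South is not dominant: against North, North gives 4 > 0.
East is not dominant: against North, North gives 4 > 1.
No single strategy is best against every opponent action.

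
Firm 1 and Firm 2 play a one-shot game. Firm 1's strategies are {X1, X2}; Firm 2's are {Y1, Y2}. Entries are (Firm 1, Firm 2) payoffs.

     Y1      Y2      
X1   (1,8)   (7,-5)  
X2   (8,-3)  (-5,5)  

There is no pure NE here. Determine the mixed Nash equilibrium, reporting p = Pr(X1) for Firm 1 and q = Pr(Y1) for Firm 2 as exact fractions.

p = 8/21, q = 12/19

Each player's mixing probability is pinned down by making the *other* player indifferent.
Firm 2 indifferent between Y1 and Y2: p·8 + (1−p)·(-3) = p·(-5) + (1−p)·5 ⟹ (-3) + 11p = 5 + (-10)p ⟹ p = 8/21.
Firm 1 indifferent between X1 and X2: q·1 + (1−q)·7 = q·8 + (1−q)·(-5) ⟹ 7 + (-6)q = (-5) + 13q ⟹ q = 12/19.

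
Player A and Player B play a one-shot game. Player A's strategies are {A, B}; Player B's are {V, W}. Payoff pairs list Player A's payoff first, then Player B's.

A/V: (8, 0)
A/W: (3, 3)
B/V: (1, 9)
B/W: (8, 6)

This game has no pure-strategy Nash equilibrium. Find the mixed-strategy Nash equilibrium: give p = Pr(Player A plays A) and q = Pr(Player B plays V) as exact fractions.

p = 1/2, q = 5/12

Each player's mixing probability is pinned down by making the *other* player indifferent.
Player B indifferent between V and W: p·0 + (1−p)·9 = p·3 + (1−p)·6 ⟹ 9 + (-9)p = 6 + (-3)p ⟹ p = 1/2.
Player A indifferent between A and B: q·8 + (1−q)·3 = q·1 + (1−q)·8 ⟹ 3 + 5q = 8 + (-7)q ⟹ q = 5/12.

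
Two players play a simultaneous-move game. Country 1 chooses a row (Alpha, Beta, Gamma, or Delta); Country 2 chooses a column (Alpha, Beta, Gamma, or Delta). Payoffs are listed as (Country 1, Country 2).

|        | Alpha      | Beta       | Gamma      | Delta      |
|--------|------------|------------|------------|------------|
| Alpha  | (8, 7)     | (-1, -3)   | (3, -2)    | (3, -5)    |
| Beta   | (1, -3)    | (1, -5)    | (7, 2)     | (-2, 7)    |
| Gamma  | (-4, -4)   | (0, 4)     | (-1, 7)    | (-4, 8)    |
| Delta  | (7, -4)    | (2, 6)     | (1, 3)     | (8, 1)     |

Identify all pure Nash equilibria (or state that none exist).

(Alpha, Alpha) and (Delta, Beta)

Check mutual best responses: a cell is a NE iff neither player can gain by unilaterally deviating.
Country 1's best responses — vs Alpha: Alpha (payoff 8); vs Beta: Delta (payoff 2); vs Gamma: Beta (payoff 7); vs Delta: Delta (payoff 8).
Country 2's best responses — vs Alpha: Alpha (payoff 7); vs Beta: Delta (payoff 7); vs Gamma: Delta (payoff 8); vs Delta: Beta (payoff 6).
Mutual best responses occur at (Alpha, Alpha) and (Delta, Beta); at each, neither player gains by switching.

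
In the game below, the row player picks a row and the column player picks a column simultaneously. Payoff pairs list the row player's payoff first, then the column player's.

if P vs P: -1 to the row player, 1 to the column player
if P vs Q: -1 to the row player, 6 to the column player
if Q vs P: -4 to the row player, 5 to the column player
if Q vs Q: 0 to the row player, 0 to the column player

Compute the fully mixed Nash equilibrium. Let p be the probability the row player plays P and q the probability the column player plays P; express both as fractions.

p = 1/2, q = 1/4

Each player's mixing probability is pinned down by making the *other* player indifferent.
The column player indifferent between P and Q: p·1 + (1−p)·5 = p·6 + (1−p)·0 ⟹ 5 + (-4)p = 0 + 6p ⟹ p = 1/2.
The row player indifferent between P and Q: q·(-1) + (1−q)·(-1) = q·(-4) + (1−q)·0 ⟹ (-1) + 0q = 0 + (-4)q ⟹ q = 1/4.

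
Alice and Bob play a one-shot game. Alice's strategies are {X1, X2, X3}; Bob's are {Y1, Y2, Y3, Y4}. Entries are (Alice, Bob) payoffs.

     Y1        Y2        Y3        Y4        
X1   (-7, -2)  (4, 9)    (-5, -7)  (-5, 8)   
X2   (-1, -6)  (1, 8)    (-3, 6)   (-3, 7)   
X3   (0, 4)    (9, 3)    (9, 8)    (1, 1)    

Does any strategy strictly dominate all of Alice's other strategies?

X3

A strategy is strictly dominant if it gives Alice a strictly higher payoff than every other strategy, against every choice by the opponent.
X3 strictly dominates: vs Y1: 0 > each of {-7, -1}; vs Y2: 9 > each of {4, 1}; vs Y3: 9 > each of {-5, -3}; vs Y4: 1 > each of {-5, -3}.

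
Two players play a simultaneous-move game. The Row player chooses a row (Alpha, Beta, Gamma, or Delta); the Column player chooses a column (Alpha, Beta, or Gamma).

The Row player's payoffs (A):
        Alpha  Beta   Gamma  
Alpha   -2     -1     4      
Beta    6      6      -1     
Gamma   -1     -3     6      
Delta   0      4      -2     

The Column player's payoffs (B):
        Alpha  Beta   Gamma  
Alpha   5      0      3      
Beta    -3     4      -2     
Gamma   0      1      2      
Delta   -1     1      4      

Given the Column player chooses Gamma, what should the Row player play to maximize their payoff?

With the Column player fixed at Gamma, the Row player's payoffs are: Alpha → 4, Beta → -1, Gamma → 6, Delta → -2.
The maximum is 6, achieved by Gamma.

Gamma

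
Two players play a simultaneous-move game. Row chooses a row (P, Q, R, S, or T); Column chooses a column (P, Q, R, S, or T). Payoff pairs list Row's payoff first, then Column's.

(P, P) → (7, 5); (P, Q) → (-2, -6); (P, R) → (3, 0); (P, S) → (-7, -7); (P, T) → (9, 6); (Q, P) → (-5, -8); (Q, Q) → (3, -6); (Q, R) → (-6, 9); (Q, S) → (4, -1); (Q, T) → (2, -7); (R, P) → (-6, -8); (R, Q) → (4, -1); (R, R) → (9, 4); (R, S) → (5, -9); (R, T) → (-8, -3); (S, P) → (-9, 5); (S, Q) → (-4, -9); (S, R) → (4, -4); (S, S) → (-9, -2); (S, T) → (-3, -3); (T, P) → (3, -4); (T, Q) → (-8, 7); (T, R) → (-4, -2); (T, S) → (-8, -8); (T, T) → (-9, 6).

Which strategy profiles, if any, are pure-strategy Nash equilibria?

(P, T) and (R, R)

A profile is a Nash equilibrium when each player is best-responding to the other.
Row's best responses — vs P: P (payoff 7); vs Q: R (payoff 4); vs R: R (payoff 9); vs S: R (payoff 5); vs T: P (payoff 9).
Column's best responses — vs P: T (payoff 6); vs Q: R (payoff 9); vs R: R (payoff 4); vs S: P (payoff 5); vs T: Q (payoff 7).
Mutual best responses occur at (P, T) and (R, R); at each, neither player gains by switching.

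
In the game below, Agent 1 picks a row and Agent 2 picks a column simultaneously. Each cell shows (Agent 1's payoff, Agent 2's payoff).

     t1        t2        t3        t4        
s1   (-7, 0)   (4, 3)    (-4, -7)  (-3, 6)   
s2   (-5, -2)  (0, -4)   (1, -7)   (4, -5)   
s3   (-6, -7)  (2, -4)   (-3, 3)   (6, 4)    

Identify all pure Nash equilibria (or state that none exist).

A profile is a Nash equilibrium when each player is best-responding to the other.
Agent 1's best responses — vs t1: s2 (payoff -5); vs t2: s1 (payoff 4); vs t3: s2 (payoff 1); vs t4: s3 (payoff 6).
Agent 2's best responses — vs s1: t4 (payoff 6); vs s2: t1 (payoff -2); vs s3: t4 (payoff 4).
Mutual best responses occur at (s2, t1) and (s3, t4); at each, neither player gains by switching.

(s2, t1) and (s3, t4)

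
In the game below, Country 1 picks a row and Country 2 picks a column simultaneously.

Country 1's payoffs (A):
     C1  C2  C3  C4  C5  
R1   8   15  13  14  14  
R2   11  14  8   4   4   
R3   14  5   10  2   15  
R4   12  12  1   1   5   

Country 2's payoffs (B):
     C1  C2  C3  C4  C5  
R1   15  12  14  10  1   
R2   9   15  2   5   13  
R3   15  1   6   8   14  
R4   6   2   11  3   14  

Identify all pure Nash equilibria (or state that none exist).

(R3, C1)

Check mutual best responses: a cell is a NE iff neither player can gain by unilaterally deviating.
Country 1's best responses — vs C1: R3 (payoff 14); vs C2: R1 (payoff 15); vs C3: R1 (payoff 13); vs C4: R1 (payoff 14); vs C5: R3 (payoff 15).
Country 2's best responses — vs R1: C1 (payoff 15); vs R2: C2 (payoff 15); vs R3: C1 (payoff 15); vs R4: C5 (payoff 14).
The only mutual best response is (R3, C1); neither player gains by switching there.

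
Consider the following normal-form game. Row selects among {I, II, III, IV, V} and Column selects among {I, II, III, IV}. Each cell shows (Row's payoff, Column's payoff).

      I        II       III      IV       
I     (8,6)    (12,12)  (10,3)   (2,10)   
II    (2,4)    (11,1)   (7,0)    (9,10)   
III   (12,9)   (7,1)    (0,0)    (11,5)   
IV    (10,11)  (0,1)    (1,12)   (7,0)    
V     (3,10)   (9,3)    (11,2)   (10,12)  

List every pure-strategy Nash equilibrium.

Find each player's best response to every opponent strategy; NE are the intersections.
Row's best responses — vs I: III (payoff 12); vs II: I (payoff 12); vs III: V (payoff 11); vs IV: III (payoff 11).
Column's best responses — vs I: II (payoff 12); vs II: IV (payoff 10); vs III: I (payoff 9); vs IV: III (payoff 12); vs V: IV (payoff 12).
Mutual best responses occur at (I, II) and (III, I); at each, neither player gains by switching.

(I, II) and (III, I)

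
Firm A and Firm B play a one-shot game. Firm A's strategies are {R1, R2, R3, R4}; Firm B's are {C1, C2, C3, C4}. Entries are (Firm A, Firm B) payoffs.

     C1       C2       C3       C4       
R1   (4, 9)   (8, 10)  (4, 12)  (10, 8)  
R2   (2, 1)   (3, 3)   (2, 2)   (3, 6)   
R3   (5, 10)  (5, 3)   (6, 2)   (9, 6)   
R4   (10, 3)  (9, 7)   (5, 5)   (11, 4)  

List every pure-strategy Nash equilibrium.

Check mutual best responses: a cell is a NE iff neither player can gain by unilaterally deviating.
Firm A's best responses — vs C1: R4 (payoff 10); vs C2: R4 (payoff 9); vs C3: R3 (payoff 6); vs C4: R4 (payoff 11).
Firm B's best responses — vs R1: C3 (payoff 12); vs R2: C4 (payoff 6); vs R3: C1 (payoff 10); vs R4: C2 (payoff 7).
The only mutual best response is (R4, C2); neither player gains by switching there.

(R4, C2)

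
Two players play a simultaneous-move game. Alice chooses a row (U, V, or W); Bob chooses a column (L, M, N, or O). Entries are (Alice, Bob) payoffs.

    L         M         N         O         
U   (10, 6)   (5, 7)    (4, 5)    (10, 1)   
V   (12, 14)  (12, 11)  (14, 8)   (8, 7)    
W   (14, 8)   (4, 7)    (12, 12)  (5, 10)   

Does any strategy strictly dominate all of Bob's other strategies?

None

Check whether one of Bob's strategies beats all alternatives regardless of what the opponent does.
L is not dominant: against U, M gives 7 > 6.
M is not dominant: against V, L gives 14 > 11.
N is not dominant: against U, L gives 6 > 5.
O is not dominant: against U, L gives 6 > 1.
No single strategy is best against every opponent action.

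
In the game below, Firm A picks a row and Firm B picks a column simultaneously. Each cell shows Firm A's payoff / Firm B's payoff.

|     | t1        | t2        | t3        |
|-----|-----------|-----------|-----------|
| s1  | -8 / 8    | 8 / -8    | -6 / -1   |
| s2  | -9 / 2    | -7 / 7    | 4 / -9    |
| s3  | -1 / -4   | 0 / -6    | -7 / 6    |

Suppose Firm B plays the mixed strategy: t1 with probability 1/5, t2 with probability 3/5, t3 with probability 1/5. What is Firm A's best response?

s1

Compute Firm A's expected payoff from each pure strategy against the given mix.
s1: (1/5)·(-8) + (3/5)·8 + (1/5)·(-6) = 2
s2: (1/5)·(-9) + (3/5)·(-7) + (1/5)·4 = -26/5
s3: (1/5)·(-1) + (3/5)·0 + (1/5)·(-7) = -8/5
Highest expected payoff is 2, from s1.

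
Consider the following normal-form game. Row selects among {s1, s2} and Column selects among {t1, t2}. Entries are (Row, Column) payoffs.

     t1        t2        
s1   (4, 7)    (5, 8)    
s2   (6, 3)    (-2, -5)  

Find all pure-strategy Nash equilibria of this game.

A profile is a Nash equilibrium when each player is best-responding to the other.
Row's best responses — vs t1: s2 (payoff 6); vs t2: s1 (payoff 5).
Column's best responses — vs s1: t2 (payoff 8); vs s2: t1 (payoff 3).
Mutual best responses occur at (s1, t2) and (s2, t1); at each, neither player gains by switching.

(s1, t2) and (s2, t1)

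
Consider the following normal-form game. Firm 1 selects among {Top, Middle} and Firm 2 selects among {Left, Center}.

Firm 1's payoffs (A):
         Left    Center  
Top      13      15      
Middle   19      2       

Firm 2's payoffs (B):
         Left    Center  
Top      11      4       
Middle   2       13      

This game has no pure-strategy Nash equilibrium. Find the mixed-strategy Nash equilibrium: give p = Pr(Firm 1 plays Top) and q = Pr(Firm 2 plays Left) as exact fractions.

p = 11/18, q = 13/19

Each player's mixing probability is pinned down by making the *other* player indifferent.
Firm 2 indifferent between Left and Center: p·11 + (1−p)·2 = p·4 + (1−p)·13 ⟹ 2 + 9p = 13 + (-9)p ⟹ p = 11/18.
Firm 1 indifferent between Top and Middle: q·13 + (1−q)·15 = q·19 + (1−q)·2 ⟹ 15 + (-2)q = 2 + 17q ⟹ q = 13/19.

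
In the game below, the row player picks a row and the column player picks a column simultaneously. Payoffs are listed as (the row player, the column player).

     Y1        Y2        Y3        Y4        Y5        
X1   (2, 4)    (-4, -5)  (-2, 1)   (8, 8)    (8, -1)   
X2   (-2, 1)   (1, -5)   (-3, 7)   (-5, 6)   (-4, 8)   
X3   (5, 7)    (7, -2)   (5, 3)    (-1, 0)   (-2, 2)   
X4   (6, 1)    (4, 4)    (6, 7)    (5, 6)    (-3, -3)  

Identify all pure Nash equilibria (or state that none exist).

Check mutual best responses: a cell is a NE iff neither player can gain by unilaterally deviating.
The row player's best responses — vs Y1: X4 (payoff 6); vs Y2: X3 (payoff 7); vs Y3: X4 (payoff 6); vs Y4: X1 (payoff 8); vs Y5: X1 (payoff 8).
The column player's best responses — vs X1: Y4 (payoff 8); vs X2: Y5 (payoff 8); vs X3: Y1 (payoff 7); vs X4: Y3 (payoff 7).
Mutual best responses occur at (X1, Y4) and (X4, Y3); at each, neither player gains by switching.

(X1, Y4) and (X4, Y3)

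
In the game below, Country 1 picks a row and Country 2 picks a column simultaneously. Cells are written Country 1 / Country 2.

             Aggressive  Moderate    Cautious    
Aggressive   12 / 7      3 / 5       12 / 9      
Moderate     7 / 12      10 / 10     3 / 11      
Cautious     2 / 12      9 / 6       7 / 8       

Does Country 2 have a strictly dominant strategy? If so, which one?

Check whether one of Country 2's strategies beats all alternatives regardless of what the opponent does.
Aggressive is not dominant: against Aggressive, Cautious gives 9 > 7.
Moderate is not dominant: against Aggressive, Aggressive gives 7 > 5.
Cautious is not dominant: against Moderate, Aggressive gives 12 > 11.
No single strategy is best against every opponent action.

None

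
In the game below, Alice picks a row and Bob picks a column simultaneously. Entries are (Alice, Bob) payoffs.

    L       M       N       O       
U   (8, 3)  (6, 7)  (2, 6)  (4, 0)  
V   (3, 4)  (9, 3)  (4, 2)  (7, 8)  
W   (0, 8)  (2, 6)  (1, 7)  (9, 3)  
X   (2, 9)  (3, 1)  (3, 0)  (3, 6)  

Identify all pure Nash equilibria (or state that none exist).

Find each player's best response to every opponent strategy; NE are the intersections.
Alice's best responses — vs L: U (payoff 8); vs M: V (payoff 9); vs N: V (payoff 4); vs O: W (payoff 9).
Bob's best responses — vs U: M (payoff 7); vs V: O (payoff 8); vs W: L (payoff 8); vs X: L (payoff 9).
No cell has both players best-responding. For instance, Alice's best reply to O is W, but against W Bob prefers L over O.

No pure-strategy Nash equilibrium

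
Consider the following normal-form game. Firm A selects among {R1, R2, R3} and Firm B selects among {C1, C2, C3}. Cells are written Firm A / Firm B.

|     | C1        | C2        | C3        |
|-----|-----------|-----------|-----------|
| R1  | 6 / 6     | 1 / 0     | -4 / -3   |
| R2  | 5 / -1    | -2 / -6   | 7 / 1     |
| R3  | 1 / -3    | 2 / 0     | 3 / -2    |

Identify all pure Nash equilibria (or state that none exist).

Check mutual best responses: a cell is a NE iff neither player can gain by unilaterally deviating.
Firm A's best responses — vs C1: R1 (payoff 6); vs C2: R3 (payoff 2); vs C3: R2 (payoff 7).
Firm B's best responses — vs R1: C1 (payoff 6); vs R2: C3 (payoff 1); vs R3: C2 (payoff 0).
Mutual best responses occur at (R1, C1), (R2, C3), and (R3, C2); at each, neither player gains by switching.

(R1, C1), (R2, C3), and (R3, C2)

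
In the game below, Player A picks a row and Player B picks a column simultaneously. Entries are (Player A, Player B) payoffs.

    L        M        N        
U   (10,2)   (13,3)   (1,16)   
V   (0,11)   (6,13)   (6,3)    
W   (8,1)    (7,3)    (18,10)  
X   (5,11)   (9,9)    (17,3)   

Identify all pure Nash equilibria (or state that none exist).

A profile is a Nash equilibrium when each player is best-responding to the other.
Player A's best responses — vs L: U (payoff 10); vs M: U (payoff 13); vs N: W (payoff 18).
Player B's best responses — vs U: N (payoff 16); vs V: M (payoff 13); vs W: N (payoff 10); vs X: L (payoff 11).
The only mutual best response is (W, N); neither player gains by switching there.

(W, N)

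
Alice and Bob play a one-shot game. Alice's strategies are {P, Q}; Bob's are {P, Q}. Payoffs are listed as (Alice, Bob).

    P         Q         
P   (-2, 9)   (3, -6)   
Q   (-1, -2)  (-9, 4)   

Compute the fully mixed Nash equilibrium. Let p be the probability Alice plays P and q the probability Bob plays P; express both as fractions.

p = 2/7, q = 12/13

In a mixed NE each player is indifferent between their pure strategies, so the opponent's mix sets the indifference.
Bob indifferent between P and Q: p·9 + (1−p)·(-2) = p·(-6) + (1−p)·4 ⟹ (-2) + 11p = 4 + (-10)p ⟹ p = 2/7.
Alice indifferent between P and Q: q·(-2) + (1−q)·3 = q·(-1) + (1−q)·(-9) ⟹ 3 + (-5)q = (-9) + 8q ⟹ q = 12/13.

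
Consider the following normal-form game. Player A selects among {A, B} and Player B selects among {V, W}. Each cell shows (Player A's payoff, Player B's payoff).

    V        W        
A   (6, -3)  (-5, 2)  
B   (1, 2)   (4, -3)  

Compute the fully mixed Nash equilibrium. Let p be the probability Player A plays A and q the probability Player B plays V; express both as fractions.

p = 1/2, q = 9/14

In a mixed NE each player is indifferent between their pure strategies, so the opponent's mix sets the indifference.
Player B indifferent between V and W: p·(-3) + (1−p)·2 = p·2 + (1−p)·(-3) ⟹ 2 + (-5)p = (-3) + 5p ⟹ p = 1/2.
Player A indifferent between A and B: q·6 + (1−q)·(-5) = q·1 + (1−q)·4 ⟹ (-5) + 11q = 4 + (-3)q ⟹ q = 9/14.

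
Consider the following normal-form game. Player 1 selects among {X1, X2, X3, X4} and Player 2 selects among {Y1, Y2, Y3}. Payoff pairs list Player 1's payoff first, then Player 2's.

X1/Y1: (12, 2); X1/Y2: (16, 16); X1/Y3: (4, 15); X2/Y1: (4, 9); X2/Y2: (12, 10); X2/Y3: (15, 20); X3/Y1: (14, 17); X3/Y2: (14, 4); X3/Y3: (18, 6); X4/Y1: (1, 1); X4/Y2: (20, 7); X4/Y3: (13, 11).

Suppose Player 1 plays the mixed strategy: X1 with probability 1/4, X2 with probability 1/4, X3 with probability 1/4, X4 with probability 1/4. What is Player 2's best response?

Y3

Player 2's best reply maximizes expected payoff against the mix.
Y1: (1/4)·2 + (1/4)·9 + (1/4)·17 + (1/4)·1 = 29/4
Y2: (1/4)·16 + (1/4)·10 + (1/4)·4 + (1/4)·7 = 37/4
Y3: (1/4)·15 + (1/4)·20 + (1/4)·6 + (1/4)·11 = 13
Highest expected payoff is 13, from Y3.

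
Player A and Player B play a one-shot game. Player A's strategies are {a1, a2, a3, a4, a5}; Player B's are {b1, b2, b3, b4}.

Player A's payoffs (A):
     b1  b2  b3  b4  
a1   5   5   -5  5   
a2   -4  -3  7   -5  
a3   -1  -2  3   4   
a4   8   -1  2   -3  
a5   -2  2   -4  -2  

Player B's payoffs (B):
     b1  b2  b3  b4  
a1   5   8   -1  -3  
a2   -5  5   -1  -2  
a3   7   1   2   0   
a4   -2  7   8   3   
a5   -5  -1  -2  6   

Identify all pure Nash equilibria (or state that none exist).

(a1, b2)

Find each player's best response to every opponent strategy; NE are the intersections.
Player A's best responses — vs b1: a4 (payoff 8); vs b2: a1 (payoff 5); vs b3: a2 (payoff 7); vs b4: a1 (payoff 5).
Player B's best responses — vs a1: b2 (payoff 8); vs a2: b2 (payoff 5); vs a3: b1 (payoff 7); vs a4: b3 (payoff 8); vs a5: b4 (payoff 6).
The only mutual best response is (a1, b2); neither player gains by switching there.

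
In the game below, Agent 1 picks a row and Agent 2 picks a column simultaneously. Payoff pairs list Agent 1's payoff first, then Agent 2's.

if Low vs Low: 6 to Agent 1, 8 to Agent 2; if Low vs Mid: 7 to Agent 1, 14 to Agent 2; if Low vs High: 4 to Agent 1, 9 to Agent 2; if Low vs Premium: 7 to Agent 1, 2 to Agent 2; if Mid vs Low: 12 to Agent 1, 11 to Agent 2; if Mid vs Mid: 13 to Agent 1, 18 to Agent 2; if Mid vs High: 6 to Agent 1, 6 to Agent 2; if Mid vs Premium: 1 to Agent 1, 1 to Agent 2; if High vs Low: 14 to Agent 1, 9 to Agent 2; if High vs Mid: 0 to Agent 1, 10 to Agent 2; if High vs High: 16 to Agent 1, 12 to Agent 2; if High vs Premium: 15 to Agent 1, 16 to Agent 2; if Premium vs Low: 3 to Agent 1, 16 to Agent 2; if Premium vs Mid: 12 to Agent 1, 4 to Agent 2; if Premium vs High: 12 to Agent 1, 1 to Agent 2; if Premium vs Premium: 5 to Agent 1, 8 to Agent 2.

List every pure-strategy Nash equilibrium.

(Mid, Mid) and (High, Premium)

A profile is a Nash equilibrium when each player is best-responding to the other.
Agent 1's best responses — vs Low: High (payoff 14); vs Mid: Mid (payoff 13); vs High: High (payoff 16); vs Premium: High (payoff 15).
Agent 2's best responses — vs Low: Mid (payoff 14); vs Mid: Mid (payoff 18); vs High: Premium (payoff 16); vs Premium: Low (payoff 16).
Mutual best responses occur at (Mid, Mid) and (High, Premium); at each, neither player gains by switching.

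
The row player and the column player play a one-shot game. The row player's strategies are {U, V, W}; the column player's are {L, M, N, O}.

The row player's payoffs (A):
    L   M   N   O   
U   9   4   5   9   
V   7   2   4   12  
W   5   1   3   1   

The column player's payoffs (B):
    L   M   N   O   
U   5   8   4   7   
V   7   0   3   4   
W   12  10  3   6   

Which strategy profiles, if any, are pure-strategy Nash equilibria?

(U, M)

Find each player's best response to every opponent strategy; NE are the intersections.
The row player's best responses — vs L: U (payoff 9); vs M: U (payoff 4); vs N: U (payoff 5); vs O: V (payoff 12).
The column player's best responses — vs U: M (payoff 8); vs V: L (payoff 7); vs W: L (payoff 12).
The only mutual best response is (U, M); neither player gains by switching there.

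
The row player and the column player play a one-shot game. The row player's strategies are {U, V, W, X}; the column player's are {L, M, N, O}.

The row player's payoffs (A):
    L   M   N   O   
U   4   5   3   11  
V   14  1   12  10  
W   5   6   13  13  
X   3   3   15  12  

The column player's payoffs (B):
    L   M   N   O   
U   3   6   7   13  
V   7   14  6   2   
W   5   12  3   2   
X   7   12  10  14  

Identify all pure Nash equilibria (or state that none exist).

A profile is a Nash equilibrium when each player is best-responding to the other.
The row player's best responses — vs L: V (payoff 14); vs M: W (payoff 6); vs N: X (payoff 15); vs O: W (payoff 13).
The column player's best responses — vs U: O (payoff 13); vs V: M (payoff 14); vs W: M (payoff 12); vs X: O (payoff 14).
The only mutual best response is (W, M); neither player gains by switching there.

(W, M)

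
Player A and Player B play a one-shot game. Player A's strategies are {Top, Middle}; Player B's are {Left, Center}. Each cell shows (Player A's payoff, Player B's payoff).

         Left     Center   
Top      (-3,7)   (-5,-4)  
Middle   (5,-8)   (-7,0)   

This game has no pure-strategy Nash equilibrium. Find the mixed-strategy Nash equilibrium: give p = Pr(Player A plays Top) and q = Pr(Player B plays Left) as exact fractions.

In a mixed NE each player is indifferent between their pure strategies, so the opponent's mix sets the indifference.
Player B indifferent between Left and Center: p·7 + (1−p)·(-8) = p·(-4) + (1−p)·0 ⟹ (-8) + 15p = 0 + (-4)p ⟹ p = 8/19.
Player A indifferent between Top and Middle: q·(-3) + (1−q)·(-5) = q·5 + (1−q)·(-7) ⟹ (-5) + 2q = (-7) + 12q ⟹ q = 1/5.

p = 8/19, q = 1/5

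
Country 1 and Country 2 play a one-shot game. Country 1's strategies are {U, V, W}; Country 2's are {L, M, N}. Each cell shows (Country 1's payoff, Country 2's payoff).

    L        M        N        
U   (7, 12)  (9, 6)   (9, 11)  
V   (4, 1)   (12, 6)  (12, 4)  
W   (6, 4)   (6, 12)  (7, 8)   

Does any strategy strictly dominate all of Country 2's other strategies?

A strategy is strictly dominant if it gives Country 2 a strictly higher payoff than every other strategy, against every choice by the opponent.
L is not dominant: against V, M gives 6 > 1.
M is not dominant: against U, L gives 12 > 6.
N is not dominant: against U, L gives 12 > 11.
No single strategy is best against every opponent action.

None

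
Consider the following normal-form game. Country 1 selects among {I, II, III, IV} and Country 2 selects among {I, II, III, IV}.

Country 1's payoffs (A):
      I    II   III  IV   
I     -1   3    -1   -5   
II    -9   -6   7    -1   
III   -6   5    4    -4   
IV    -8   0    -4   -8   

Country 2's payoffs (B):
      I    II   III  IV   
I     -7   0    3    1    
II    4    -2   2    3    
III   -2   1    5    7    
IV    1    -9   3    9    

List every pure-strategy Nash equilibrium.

Find each player's best response to every opponent strategy; NE are the intersections.
Country 1's best responses — vs I: I (payoff -1); vs II: III (payoff 5); vs III: II (payoff 7); vs IV: II (payoff -1).
Country 2's best responses — vs I: III (payoff 3); vs II: I (payoff 4); vs III: IV (payoff 7); vs IV: IV (payoff 9).
No cell has both players best-responding. For instance, Country 1's best reply to I is I, but against I Country 2 prefers III over I.

No pure-strategy Nash equilibrium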